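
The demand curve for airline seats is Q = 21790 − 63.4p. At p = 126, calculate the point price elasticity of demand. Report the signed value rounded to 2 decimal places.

-0.58

dQ/dp = −63.4. At p = 126, Q = 21790 − 63.4(126) = 13801.6.
Ed = (dQ/dp)·(p/Q) = −63.4 × (126/13801.6) = -0.5788…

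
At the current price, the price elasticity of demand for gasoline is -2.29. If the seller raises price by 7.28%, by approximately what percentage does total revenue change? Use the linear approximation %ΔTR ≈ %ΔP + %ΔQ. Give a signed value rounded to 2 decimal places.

-9.39%

%ΔQ ≈ Ed × %ΔP = (-2.29) × (+7.28%) = -16.6712%
%ΔTR ≈ %ΔP + %ΔQ = (+7.28%) + (-16.6712%) = -9.3912%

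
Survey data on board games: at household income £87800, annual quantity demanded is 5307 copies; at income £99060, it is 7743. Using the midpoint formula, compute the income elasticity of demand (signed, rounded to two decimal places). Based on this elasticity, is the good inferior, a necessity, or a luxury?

%ΔQ = (7743 − 5307)/[( 5307 + 7743)/2] = 2436/6525 = 0.373333…
%ΔIncome = (99060 − 87800)/[( 87800 + 99060)/2] = 11260/93430 = 0.120518…
E_income = (2436/6525) / (11260/93430) = 3.0977…
E_income > 1 ⇒ normal good, luxury.

3.10; luxury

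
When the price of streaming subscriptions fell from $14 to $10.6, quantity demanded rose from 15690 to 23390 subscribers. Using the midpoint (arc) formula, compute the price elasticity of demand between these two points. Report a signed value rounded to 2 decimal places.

-1.43

%ΔQ = (23390 − 15690) / [(15690 + 23390)/2] = 7700/19540 = 0.394063…
%ΔP = (10.6 − 14) / [(14 + 10.6)/2] = -3.4/12.3 = -0.276422…
Arc Ed = %ΔQ / %ΔP = (7700/19540) / (-3.4/12.3) = -1.4255…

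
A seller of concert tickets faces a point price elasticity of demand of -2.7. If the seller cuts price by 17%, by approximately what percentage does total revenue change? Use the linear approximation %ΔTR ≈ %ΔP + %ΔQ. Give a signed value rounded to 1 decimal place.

%ΔQ ≈ Ed × %ΔP = (-2.7) × (-17%) = +45.9000%
%ΔTR ≈ %ΔP + %ΔQ = (-17%) + (+45.9000%) = +28.9000%

+28.9%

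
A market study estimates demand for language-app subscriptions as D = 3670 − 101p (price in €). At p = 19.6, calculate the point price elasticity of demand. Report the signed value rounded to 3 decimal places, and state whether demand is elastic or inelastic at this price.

-1.171; elastic

dD/dp = −101. At p = 19.6, D = 3670 − 101(19.6) = 1690.4.
Ed = (dD/dp)·(p/D) = −101 × (19.6/1690.4) = -1.17108…
|Ed| = 1.171 > 1, so demand is elastic.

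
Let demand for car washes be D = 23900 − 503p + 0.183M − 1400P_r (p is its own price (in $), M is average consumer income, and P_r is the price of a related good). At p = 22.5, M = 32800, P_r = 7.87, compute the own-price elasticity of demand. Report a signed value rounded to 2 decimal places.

At the given values, D = 23900 − 503(22.5) + 0.183(32800) − 1400(7.87) = 7566.9.
∂D/∂p = −503.
E = (-503) × (22.5/7566.9) = -1.4956…

-1.50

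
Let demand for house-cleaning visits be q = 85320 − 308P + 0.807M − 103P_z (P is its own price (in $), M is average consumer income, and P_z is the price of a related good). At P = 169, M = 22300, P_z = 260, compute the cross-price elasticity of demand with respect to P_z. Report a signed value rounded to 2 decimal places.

At the given values, q = 85320 − 308(169) + 0.807(22300) − 103(260) = 24484.1.
∂q/∂P_z = -103.
E = (-103) × (260/24484.1) = -1.0937…

-1.09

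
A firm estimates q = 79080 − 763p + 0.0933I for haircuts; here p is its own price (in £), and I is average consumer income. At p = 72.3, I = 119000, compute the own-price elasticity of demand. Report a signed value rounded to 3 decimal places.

At the given values, q = 79080 − 763(72.3) + 0.0933(119000) = 35017.8.
∂q/∂p = −763.
E = (-763) × (72.3/35017.8) = -1.57533…

-1.575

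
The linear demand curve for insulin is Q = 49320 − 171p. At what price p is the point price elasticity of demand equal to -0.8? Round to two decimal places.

Ed = −171p/(49320 − 171p). Set this equal to -0.8:
171p = 0.8·(49320 − 171p) ⇒ 171p(1 + 0.8) = 0.8·49320
p = 0.8·49320 / (171·1.8) = 128.1871…

128.19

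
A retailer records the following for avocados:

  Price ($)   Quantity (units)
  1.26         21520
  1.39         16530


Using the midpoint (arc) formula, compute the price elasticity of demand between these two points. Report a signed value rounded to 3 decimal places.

%ΔQ = (16530 − 21520) / [(21520 + 16530)/2] = -4990/19025 = -0.262286…
%ΔP = (1.39 − 1.26) / [(1.26 + 1.39)/2] = 0.13/1.325 = 0.098113…
Arc Ed = %ΔQ / %ΔP = (-4990/19025) / (0.13/1.325) = -2.67330…

-2.673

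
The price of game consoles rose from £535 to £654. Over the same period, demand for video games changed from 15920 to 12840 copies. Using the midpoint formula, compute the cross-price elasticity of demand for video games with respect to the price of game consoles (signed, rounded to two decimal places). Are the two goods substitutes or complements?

%ΔQ_{video games} = (12840 − 15920)/avg = -3080/14380 = -0.214186…
%ΔP_{game consoles} = (654 − 535)/avg = 119/594.5 = 0.200168…
E_cross = (-3080/14380) / (119/594.5) = -1.0700…
E_cross < 0 ⇒ the goods are complements.

-1.07; complements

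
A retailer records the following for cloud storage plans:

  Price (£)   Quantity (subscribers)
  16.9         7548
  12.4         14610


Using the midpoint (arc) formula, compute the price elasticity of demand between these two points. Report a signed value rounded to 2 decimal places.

%ΔQ = (14610 − 7548) / [(7548 + 14610)/2] = 7062/11079 = 0.637422…
%ΔP = (12.4 − 16.9) / [(16.9 + 12.4)/2] = -4.5/14.65 = -0.307167…
Arc Ed = %ΔQ / %ΔP = (7062/11079) / (-4.5/14.65) = -2.0751…

-2.08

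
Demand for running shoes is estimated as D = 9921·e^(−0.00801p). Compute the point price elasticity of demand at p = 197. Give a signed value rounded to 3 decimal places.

dD/dp = −0.00801·D = -16.4015. At p = 197, D = 2047.63.
Ed = (dD/dp)·(p/D) = (-16.4015) × (197/2047.63) = -1.57797

-1.578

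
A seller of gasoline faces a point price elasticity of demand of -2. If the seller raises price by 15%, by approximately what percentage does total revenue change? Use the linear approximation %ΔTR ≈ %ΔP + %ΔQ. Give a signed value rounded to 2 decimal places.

%ΔQ ≈ Ed × %ΔP = (-2) × (+15%) = -30.0000%
%ΔTR ≈ %ΔP + %ΔQ = (+15%) + (-30.0000%) = -15.0000%

-15.00%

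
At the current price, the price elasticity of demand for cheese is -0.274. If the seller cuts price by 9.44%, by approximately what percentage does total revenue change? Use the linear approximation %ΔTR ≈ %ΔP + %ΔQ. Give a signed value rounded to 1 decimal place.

%ΔQ ≈ Ed × %ΔP = (-0.274) × (-9.44%) = +2.5866%
%ΔTR ≈ %ΔP + %ΔQ = (-9.44%) + (+2.5866%) = -6.8534%

-6.9%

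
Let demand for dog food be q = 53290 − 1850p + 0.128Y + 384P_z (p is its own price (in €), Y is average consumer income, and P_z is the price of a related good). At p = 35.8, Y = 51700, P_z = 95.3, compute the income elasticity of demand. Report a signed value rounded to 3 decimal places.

0.219

At the given values, q = 53290 − 1850(35.8) + 0.128(51700) + 384(95.3) = 30272.8.
∂q/∂Y = 0.128.
E = (0.128) × (51700/30272.8) = 0.21859…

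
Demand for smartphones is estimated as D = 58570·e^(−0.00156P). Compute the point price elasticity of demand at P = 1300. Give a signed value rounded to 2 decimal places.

-2.03

dD/dP = −0.00156·D = -12.024. At P = 1300, D = 7707.72.
Ed = (dD/dP)·(P/D) = (-12.024) × (1300/7707.72) = -2.028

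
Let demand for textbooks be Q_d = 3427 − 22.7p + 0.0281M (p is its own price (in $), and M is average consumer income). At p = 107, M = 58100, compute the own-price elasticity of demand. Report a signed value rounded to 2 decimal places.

At the given values, Q_d = 3427 − 22.7(107) + 0.0281(58100) = 2630.71.
∂Q_d/∂p = −22.7.
E = (-22.7) × (107/2630.71) = -0.9232…

-0.92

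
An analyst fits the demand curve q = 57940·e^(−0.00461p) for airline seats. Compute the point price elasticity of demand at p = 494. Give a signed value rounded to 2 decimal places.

dq/dp = −0.00461·q = -27.3932. At p = 494, q = 5942.13.
Ed = (dq/dp)·(p/q) = (-27.3932) × (494/5942.13) = -2.2773…

-2.28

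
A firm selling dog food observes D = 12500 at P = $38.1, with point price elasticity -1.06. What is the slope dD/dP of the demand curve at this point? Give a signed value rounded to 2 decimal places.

Ed = (dD/dP)·(P/D) ⇒ dD/dP = Ed·D/P = (-1.06)·12500/38.1 = -347.7690…

-347.77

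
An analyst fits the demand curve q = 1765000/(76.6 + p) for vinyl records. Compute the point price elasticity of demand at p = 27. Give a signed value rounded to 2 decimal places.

-0.26

dq/dp = −1765000/(76.6 + p)² = -164.447. At p = 27, q = 17036.7.
Ed = (dq/dp)·(p/q) = (-164.447) × (27/17036.7) = -0.2606…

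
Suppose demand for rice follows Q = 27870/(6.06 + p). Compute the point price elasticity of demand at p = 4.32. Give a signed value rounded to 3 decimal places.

dQ/dp = −27870/(6.06 + p)² = -258.668. At p = 4.32, Q = 2684.97.
Ed = (dQ/dp)·(p/Q) = (-258.668) × (4.32/2684.97) = -0.41618…

-0.416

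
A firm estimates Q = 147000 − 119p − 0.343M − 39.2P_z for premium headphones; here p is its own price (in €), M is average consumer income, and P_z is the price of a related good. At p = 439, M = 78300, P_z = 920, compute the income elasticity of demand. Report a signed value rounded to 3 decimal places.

At the given values, Q = 147000 − 119(439) − 0.343(78300) − 39.2(920) = 31838.1.
∂Q/∂M = -0.343.
E = (-0.343) × (78300/31838.1) = -0.84354…

-0.844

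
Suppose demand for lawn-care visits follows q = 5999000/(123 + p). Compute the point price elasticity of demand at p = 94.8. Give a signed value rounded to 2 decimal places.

-0.44

dq/dp = −5999000/(123 + p)² = -126.463. At p = 94.8, q = 27543.6.
Ed = (dq/dp)·(p/q) = (-126.463) × (94.8/27543.6) = -0.4352…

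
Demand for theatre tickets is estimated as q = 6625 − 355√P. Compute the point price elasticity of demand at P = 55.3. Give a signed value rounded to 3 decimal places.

-0.331

dq/dP = −355/(2√P) = -23.8691. At P = 55.3, q = 3985.08.
Ed = (dq/dP)·(P/q) = (-23.8691) × (55.3/3985.08) = -0.33122…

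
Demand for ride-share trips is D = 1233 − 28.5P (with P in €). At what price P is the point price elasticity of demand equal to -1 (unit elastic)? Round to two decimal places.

Ed = −28.5P/(1233 − 28.5P). Set this equal to -1:
28.5P = 1·(1233 − 28.5P) ⇒ 28.5P(1 + 1) = 1·1233
P = 1·1233 / (28.5·2) = 21.6315…

21.63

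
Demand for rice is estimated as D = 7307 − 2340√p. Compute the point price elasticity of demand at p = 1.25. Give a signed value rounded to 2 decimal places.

dD/dp = −2340/(2√p) = -1046.48. At p = 1.25, D = 4690.8.
Ed = (dD/dp)·(p/D) = (-1046.48) × (1.25/4690.8) = -0.2788…

-0.28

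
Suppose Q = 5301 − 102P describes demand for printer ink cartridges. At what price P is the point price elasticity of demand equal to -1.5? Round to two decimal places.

31.18

Ed = −102P/(5301 − 102P). Set this equal to -1.5:
102P = 1.5·(5301 − 102P) ⇒ 102P(1 + 1.5) = 1.5·5301
P = 1.5·5301 / (102·2.5) = 31.1823…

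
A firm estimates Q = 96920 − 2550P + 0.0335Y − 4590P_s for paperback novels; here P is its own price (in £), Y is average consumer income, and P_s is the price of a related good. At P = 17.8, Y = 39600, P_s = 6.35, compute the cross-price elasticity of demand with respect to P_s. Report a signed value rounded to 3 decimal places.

-1.229

At the given values, Q = 96920 − 2550(17.8) + 0.0335(39600) − 4590(6.35) = 23710.1.
∂Q/∂P_s = -4590.
E = (-4590) × (6.35/23710.1) = -1.22928…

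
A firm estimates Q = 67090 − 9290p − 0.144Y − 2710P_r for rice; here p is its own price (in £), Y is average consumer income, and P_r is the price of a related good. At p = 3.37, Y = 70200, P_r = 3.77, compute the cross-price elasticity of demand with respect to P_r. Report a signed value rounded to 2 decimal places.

At the given values, Q = 67090 − 9290(3.37) − 0.144(70200) − 2710(3.77) = 15457.2.
∂Q/∂P_r = -2710.
E = (-2710) × (3.77/15457.2) = -0.6609…

-0.66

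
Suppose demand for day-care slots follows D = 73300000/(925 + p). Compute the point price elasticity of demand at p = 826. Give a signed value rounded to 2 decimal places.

-0.47

dD/dp = −73300000/(925 + p)² = -23.9074. At p = 826, D = 41861.8.
Ed = (dD/dp)·(p/D) = (-23.9074) × (826/41861.8) = -0.4717…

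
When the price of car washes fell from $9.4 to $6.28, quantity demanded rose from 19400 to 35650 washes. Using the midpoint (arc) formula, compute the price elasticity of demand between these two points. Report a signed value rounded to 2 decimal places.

-1.48

%ΔQ = (35650 − 19400) / [(19400 + 35650)/2] = 16250/27525 = 0.590372…
%ΔP = (6.28 − 9.4) / [(9.4 + 6.28)/2] = -3.12/7.84 = -0.397959…
Arc Ed = %ΔQ / %ΔP = (16250/27525) / (-3.12/7.84) = -1.4834…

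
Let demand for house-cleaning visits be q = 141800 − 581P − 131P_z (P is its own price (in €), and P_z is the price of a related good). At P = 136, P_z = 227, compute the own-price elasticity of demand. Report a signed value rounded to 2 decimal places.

At the given values, q = 141800 − 581(136) − 131(227) = 33047.
∂q/∂P = −581.
E = (-581) × (136/33047) = -2.3910…

-2.39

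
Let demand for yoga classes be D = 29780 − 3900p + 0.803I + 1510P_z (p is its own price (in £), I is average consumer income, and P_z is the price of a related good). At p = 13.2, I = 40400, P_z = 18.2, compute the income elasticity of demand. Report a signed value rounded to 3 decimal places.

At the given values, D = 29780 − 3900(13.2) + 0.803(40400) + 1510(18.2) = 38223.2.
∂D/∂I = 0.803.
E = (0.803) × (40400/38223.2) = 0.84873…

0.849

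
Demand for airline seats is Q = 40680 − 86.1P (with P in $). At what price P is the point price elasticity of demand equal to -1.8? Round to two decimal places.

Ed = −86.1P/(40680 − 86.1P). Set this equal to -1.8:
86.1P = 1.8·(40680 − 86.1P) ⇒ 86.1P(1 + 1.8) = 1.8·40680
P = 1.8·40680 / (86.1·2.8) = 303.7332…

303.73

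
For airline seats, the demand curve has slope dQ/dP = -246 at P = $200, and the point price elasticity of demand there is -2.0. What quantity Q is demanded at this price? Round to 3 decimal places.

Ed = (dQ/dP)·(P/Q) ⇒ Q = (dQ/dP)·P/Ed = (-246)·200/(-2.0) = 24600

24600.000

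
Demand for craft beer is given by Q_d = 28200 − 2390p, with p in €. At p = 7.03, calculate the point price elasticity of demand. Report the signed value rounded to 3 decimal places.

dQ_d/dp = −2390. At p = 7.03, Q_d = 28200 − 2390(7.03) = 11398.3.
Ed = (dQ_d/dp)·(p/Q_d) = −2390 × (7.03/11398.3) = -1.47405…

-1.474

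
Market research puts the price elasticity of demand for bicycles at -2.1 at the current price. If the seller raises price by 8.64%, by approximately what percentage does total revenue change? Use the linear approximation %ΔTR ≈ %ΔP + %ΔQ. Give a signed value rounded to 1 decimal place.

-9.5%

%ΔQ ≈ Ed × %ΔP = (-2.1) × (+8.64%) = -18.1440%
%ΔTR ≈ %ΔP + %ΔQ = (+8.64%) + (-18.1440%) = -9.5040%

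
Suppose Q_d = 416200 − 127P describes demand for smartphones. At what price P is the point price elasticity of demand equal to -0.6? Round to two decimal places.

Ed = −127P/(416200 − 127P). Set this equal to -0.6:
127P = 0.6·(416200 − 127P) ⇒ 127P(1 + 0.6) = 0.6·416200
P = 0.6·416200 / (127·1.6) = 1228.9370…

1228.94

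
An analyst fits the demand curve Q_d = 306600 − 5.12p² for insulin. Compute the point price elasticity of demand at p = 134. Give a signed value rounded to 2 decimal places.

-0.86

dQ_d/dp = −2·5.12·p = -1372.16. At p = 134, Q_d = 214665.28.
Ed = (dQ_d/dp)·(p/Q_d) = (-1372.16) × (134/214665.28) = -0.8565…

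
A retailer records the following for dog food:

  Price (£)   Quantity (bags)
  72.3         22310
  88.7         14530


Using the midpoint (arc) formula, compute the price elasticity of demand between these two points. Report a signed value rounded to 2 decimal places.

%ΔQ = (14530 − 22310) / [(22310 + 14530)/2] = -7780/18420 = -0.422366…
%ΔP = (88.7 − 72.3) / [(72.3 + 88.7)/2] = 16.4/80.5 = 0.203726…
Arc Ed = %ΔQ / %ΔP = (-7780/18420) / (16.4/80.5) = -2.0732…

-2.07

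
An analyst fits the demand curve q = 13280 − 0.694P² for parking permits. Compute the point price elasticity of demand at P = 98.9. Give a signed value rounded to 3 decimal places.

dq/dP = −2·0.694·P = -137.2732. At P = 98.9, q = 6491.84026.
Ed = (dq/dP)·(P/q) = (-137.2732) × (98.9/6491.84026) = -2.09128…

-2.091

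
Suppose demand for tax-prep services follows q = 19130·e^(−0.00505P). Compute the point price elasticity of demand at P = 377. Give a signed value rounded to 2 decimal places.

dq/dP = −0.00505·q = -14.3938. At P = 377, q = 2850.25.
Ed = (dq/dP)·(P/q) = (-14.3938) × (377/2850.25) = -1.9038…

-1.90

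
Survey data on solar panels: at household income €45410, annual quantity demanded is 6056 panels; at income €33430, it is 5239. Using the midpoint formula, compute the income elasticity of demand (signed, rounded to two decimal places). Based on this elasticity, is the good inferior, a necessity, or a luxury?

0.48; necessity

%ΔQ = (5239 − 6056)/[( 6056 + 5239)/2] = -817/5647.5 = -0.144665…
%ΔIncome = (33430 − 45410)/[( 45410 + 33430)/2] = -11980/39420 = -0.303906…
E_income = (-817/5647.5) / (-11980/39420) = 0.4760…
0 < E_income < 1 ⇒ normal good, necessity.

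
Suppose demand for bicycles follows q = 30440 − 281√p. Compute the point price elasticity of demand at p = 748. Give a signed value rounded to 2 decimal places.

dq/dp = −281/(2√p) = -5.13719. At p = 748, q = 22754.8.
Ed = (dq/dp)·(p/q) = (-5.13719) × (748/22754.8) = -0.1688…

-0.17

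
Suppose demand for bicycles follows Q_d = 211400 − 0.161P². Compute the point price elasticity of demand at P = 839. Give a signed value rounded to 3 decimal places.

-2.311

dQ_d/dP = −2·0.161·P = -270.158. At P = 839, Q_d = 98068.719.
Ed = (dQ_d/dP)·(P/Q_d) = (-270.158) × (839/98068.719) = -2.31126…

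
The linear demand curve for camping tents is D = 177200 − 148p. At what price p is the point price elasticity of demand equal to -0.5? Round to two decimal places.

399.10

Ed = −148p/(177200 − 148p). Set this equal to -0.5:
148p = 0.5·(177200 − 148p) ⇒ 148p(1 + 0.5) = 0.5·177200
p = 0.5·177200 / (148·1.5) = 399.0990…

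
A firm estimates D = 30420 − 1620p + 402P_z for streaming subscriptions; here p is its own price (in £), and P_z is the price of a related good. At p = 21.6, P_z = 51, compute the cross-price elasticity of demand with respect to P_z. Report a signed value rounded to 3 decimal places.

1.287

At the given values, D = 30420 − 1620(21.6) + 402(51) = 15930.
∂D/∂P_z = 402.
E = (402) × (51/15930) = 1.28700…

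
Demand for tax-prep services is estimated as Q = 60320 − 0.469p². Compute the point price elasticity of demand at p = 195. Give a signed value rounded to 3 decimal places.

-0.840

dQ/dp = −2·0.469·p = -182.91. At p = 195, Q = 42486.275.
Ed = (dQ/dp)·(p/Q) = (-182.91) × (195/42486.275) = -0.83950…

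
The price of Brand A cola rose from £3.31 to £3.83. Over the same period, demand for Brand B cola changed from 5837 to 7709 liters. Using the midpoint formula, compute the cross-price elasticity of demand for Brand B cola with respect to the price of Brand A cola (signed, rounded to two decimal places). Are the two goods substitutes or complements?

%ΔQ_{Brand B cola} = (7709 − 5837)/avg = 1872/6773 = 0.276391…
%ΔP_{Brand A cola} = (3.83 − 3.31)/avg = 0.52/3.57 = 0.145658…
E_cross = (1872/6773) / (0.52/3.57) = 1.8975…
E_cross > 0 ⇒ the goods are substitutes.

1.90; substitutes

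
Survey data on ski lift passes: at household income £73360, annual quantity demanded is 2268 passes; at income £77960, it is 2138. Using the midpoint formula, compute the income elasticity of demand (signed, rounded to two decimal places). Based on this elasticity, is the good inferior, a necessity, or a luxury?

%ΔQ = (2138 − 2268)/[( 2268 + 2138)/2] = -130/2203 = -0.059010…
%ΔIncome = (77960 − 73360)/[( 73360 + 77960)/2] = 4600/75660 = 0.060798…
E_income = (-130/2203) / (4600/75660) = -0.9705…
E_income < 0 ⇒ inferior good.

-0.97; inferior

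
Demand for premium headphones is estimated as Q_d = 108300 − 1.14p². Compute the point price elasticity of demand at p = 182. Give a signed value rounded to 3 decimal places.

dQ_d/dp = −2·1.14·p = -414.96. At p = 182, Q_d = 70538.64.
Ed = (dQ_d/dp)·(p/Q_d) = (-414.96) × (182/70538.64) = -1.07065…

-1.071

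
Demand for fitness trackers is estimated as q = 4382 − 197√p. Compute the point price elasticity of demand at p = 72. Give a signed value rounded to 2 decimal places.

dq/dp = −197/(2√p) = -11.6083. At p = 72, q = 2710.4.
Ed = (dq/dp)·(p/q) = (-11.6083) × (72/2710.4) = -0.3083…

-0.31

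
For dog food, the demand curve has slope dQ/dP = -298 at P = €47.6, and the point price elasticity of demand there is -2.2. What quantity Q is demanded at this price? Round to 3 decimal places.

Ed = (dQ/dP)·(P/Q) ⇒ Q = (dQ/dP)·P/Ed = (-298)·47.6/(-2.2) = 6447.63636…

6447.636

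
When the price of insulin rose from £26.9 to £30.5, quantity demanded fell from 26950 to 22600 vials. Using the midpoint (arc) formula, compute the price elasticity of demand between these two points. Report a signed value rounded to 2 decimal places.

%ΔQ = (22600 − 26950) / [(26950 + 22600)/2] = -4350/24775 = -0.175580…
%ΔP = (30.5 − 26.9) / [(26.9 + 30.5)/2] = 3.6/28.7 = 0.125435…
Arc Ed = %ΔQ / %ΔP = (-4350/24775) / (3.6/28.7) = -1.3997…

-1.40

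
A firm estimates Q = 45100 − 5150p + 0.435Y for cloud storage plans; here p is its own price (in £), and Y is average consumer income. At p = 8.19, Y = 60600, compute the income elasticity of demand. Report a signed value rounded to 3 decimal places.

0.900

At the given values, Q = 45100 − 5150(8.19) + 0.435(60600) = 29282.5.
∂Q/∂Y = 0.435.
E = (0.435) × (60600/29282.5) = 0.90023…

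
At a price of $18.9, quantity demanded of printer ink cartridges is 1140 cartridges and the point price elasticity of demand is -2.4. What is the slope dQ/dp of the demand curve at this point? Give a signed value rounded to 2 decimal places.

-144.76

Ed = (dQ/dp)·(p/Q) ⇒ dQ/dp = Ed·Q/p = (-2.4)·1140/18.9 = -144.7619…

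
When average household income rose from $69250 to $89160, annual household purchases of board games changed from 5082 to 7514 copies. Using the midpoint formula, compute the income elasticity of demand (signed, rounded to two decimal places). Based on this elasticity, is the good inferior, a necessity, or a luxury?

1.54; luxury

%ΔQ = (7514 − 5082)/[( 5082 + 7514)/2] = 2432/6298 = 0.386154…
%ΔIncome = (89160 − 69250)/[( 69250 + 89160)/2] = 19910/79205 = 0.251373…
E_income = (2432/6298) / (19910/79205) = 1.5361…
E_income > 1 ⇒ normal good, luxury.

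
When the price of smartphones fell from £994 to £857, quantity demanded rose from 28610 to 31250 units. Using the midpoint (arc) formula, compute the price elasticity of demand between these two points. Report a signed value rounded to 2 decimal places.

%ΔQ = (31250 − 28610) / [(28610 + 31250)/2] = 2640/29930 = 0.088205…
%ΔP = (857 − 994) / [(994 + 857)/2] = -137/925.5 = -0.148028…
Arc Ed = %ΔQ / %ΔP = (2640/29930) / (-137/925.5) = -0.5958…

-0.60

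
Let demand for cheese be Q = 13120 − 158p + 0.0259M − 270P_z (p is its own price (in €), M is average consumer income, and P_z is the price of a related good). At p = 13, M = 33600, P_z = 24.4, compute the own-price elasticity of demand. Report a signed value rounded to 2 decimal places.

-0.38

At the given values, Q = 13120 − 158(13) + 0.0259(33600) − 270(24.4) = 5348.24.
∂Q/∂p = −158.
E = (-158) × (13/5348.24) = -0.3840…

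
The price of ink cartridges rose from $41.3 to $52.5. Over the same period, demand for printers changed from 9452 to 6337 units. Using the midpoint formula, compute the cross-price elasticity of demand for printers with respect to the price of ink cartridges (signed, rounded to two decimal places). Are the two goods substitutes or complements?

%ΔQ_{printers} = (6337 − 9452)/avg = -3115/7894.5 = -0.394578…
%ΔP_{ink cartridges} = (52.5 − 41.3)/avg = 11.2/46.9 = 0.238805…
E_cross = (-3115/7894.5) / (11.2/46.9) = -1.6522…
E_cross < 0 ⇒ the goods are complements.

-1.65; complements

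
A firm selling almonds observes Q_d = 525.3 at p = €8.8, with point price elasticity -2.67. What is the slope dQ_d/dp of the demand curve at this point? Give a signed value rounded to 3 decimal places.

-159.381

Ed = (dQ_d/dp)·(p/Q_d) ⇒ dQ_d/dp = Ed·Q_d/p = (-2.67)·525.3/8.8 = -159.38079…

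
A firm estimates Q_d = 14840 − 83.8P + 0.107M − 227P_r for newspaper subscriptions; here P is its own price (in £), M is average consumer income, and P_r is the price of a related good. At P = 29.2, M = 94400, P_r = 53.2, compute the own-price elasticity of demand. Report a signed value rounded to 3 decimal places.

-0.235

At the given values, Q_d = 14840 − 83.8(29.2) + 0.107(94400) − 227(53.2) = 10417.44.
∂Q_d/∂P = −83.8.
E = (-83.8) × (29.2/10417.44) = -0.23489…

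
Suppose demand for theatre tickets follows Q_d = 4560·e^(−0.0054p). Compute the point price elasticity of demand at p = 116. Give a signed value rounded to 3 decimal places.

-0.626

dQ_d/dp = −0.0054·Q_d = -13.1618. At p = 116, Q_d = 2437.38.
Ed = (dQ_d/dp)·(p/Q_d) = (-13.1618) × (116/2437.38) = -0.6264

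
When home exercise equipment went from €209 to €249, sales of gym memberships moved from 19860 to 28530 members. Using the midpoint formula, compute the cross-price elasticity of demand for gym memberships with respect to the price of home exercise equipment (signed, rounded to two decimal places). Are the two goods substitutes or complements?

%ΔQ_{gym memberships} = (28530 − 19860)/avg = 8670/24195 = 0.358338…
%ΔP_{home exercise equipment} = (249 − 209)/avg = 40/229 = 0.174672…
E_cross = (8670/24195) / (40/229) = 2.0514…
E_cross > 0 ⇒ the goods are substitutes.

2.05; substitutes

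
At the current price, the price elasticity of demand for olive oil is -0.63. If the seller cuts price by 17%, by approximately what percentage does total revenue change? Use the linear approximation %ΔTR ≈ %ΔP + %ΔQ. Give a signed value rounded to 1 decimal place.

-6.3%

%ΔQ ≈ Ed × %ΔP = (-0.63) × (-17%) = +10.7100%
%ΔTR ≈ %ΔP + %ΔQ = (-17%) + (+10.7100%) = -6.2900%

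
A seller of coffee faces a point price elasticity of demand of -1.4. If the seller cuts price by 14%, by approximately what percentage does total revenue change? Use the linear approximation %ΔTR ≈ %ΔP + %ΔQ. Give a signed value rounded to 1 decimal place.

%ΔQ ≈ Ed × %ΔP = (-1.4) × (-14%) = +19.6000%
%ΔTR ≈ %ΔP + %ΔQ = (-14%) + (+19.6000%) = +5.6000%

+5.6%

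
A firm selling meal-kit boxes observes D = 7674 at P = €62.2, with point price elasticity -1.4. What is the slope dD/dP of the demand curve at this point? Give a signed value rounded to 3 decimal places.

Ed = (dD/dP)·(P/D) ⇒ dD/dP = Ed·D/P = (-1.4)·7674/62.2 = -172.72668…

-172.727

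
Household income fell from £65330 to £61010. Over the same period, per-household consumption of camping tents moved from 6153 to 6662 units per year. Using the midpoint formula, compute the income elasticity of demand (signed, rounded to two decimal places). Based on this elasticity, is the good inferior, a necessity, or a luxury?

%ΔQ = (6662 − 6153)/[( 6153 + 6662)/2] = 509/6407.5 = 0.079438…
%ΔIncome = (61010 − 65330)/[( 65330 + 61010)/2] = -4320/63170 = -0.068386…
E_income = (509/6407.5) / (-4320/63170) = -1.1615…
E_income < 0 ⇒ inferior good.

-1.16; inferior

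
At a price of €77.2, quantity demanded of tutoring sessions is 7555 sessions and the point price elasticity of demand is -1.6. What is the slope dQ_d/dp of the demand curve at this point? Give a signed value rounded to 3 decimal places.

-156.580

Ed = (dQ_d/dp)·(p/Q_d) ⇒ dQ_d/dp = Ed·Q_d/p = (-1.6)·7555/77.2 = -156.58031…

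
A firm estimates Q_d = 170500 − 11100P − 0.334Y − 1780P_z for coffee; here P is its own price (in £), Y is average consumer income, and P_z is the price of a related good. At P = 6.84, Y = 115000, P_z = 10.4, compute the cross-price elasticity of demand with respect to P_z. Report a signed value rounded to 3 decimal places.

-0.492

At the given values, Q_d = 170500 − 11100(6.84) − 0.334(115000) − 1780(10.4) = 37654.
∂Q_d/∂P_z = -1780.
E = (-1780) × (10.4/37654) = -0.49163…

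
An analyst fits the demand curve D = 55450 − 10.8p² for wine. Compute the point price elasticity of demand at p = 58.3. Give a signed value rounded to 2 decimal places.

-3.92

dD/dp = −2·10.8·p = -1259.28. At p = 58.3, D = 18741.988.
Ed = (dD/dp)·(p/D) = (-1259.28) × (58.3/18741.988) = -3.9171…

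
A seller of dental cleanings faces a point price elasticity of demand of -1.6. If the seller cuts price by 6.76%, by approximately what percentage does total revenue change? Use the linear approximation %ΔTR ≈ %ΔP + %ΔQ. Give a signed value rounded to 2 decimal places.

+4.06%

%ΔQ ≈ Ed × %ΔP = (-1.6) × (-6.76%) = +10.8160%
%ΔTR ≈ %ΔP + %ΔQ = (-6.76%) + (+10.8160%) = +4.0560%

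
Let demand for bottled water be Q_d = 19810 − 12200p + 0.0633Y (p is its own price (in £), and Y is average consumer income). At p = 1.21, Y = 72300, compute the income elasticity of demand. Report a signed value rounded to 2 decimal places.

0.48

At the given values, Q_d = 19810 − 12200(1.21) + 0.0633(72300) = 9624.59.
∂Q_d/∂Y = 0.0633.
E = (0.0633) × (72300/9624.59) = 0.4755…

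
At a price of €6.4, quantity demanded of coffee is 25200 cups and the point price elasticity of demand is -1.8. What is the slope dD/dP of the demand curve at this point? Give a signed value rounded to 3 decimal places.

-7087.500

Ed = (dD/dP)·(P/D) ⇒ dD/dP = Ed·D/P = (-1.8)·25200/6.4 = -7087.5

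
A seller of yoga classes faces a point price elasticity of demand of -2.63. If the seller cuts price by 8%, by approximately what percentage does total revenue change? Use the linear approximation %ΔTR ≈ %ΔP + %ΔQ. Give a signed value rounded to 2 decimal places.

%ΔQ ≈ Ed × %ΔP = (-2.63) × (-8%) = +21.0400%
%ΔTR ≈ %ΔP + %ΔQ = (-8%) + (+21.0400%) = +13.0400%

+13.04%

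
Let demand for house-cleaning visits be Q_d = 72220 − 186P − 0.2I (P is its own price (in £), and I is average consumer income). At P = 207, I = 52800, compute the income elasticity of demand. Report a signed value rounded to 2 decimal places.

At the given values, Q_d = 72220 − 186(207) − 0.2(52800) = 23158.
∂Q_d/∂I = -0.2.
E = (-0.2) × (52800/23158) = -0.4559…

-0.46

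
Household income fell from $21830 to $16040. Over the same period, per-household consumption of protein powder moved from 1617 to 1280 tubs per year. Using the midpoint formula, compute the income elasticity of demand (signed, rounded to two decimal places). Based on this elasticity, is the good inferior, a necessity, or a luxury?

%ΔQ = (1280 − 1617)/[( 1617 + 1280)/2] = -337/1448.5 = -0.232654…
%ΔIncome = (16040 − 21830)/[( 21830 + 16040)/2] = -5790/18935 = -0.305782…
E_income = (-337/1448.5) / (-5790/18935) = 0.7608…
0 < E_income < 1 ⇒ normal good, necessity.

0.76; necessity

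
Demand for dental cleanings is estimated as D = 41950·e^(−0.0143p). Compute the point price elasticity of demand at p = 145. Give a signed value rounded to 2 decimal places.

-2.07

dD/dp = −0.0143·D = -75.4325. At p = 145, D = 5275.
Ed = (dD/dp)·(p/D) = (-75.4325) × (145/5275) = -2.0735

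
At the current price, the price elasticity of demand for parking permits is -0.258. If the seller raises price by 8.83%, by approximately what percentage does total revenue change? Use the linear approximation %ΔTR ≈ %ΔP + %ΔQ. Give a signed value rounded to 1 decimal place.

%ΔQ ≈ Ed × %ΔP = (-0.258) × (+8.83%) = -2.2781%
%ΔTR ≈ %ΔP + %ΔQ = (+8.83%) + (-2.2781%) = +6.5519%

+6.6%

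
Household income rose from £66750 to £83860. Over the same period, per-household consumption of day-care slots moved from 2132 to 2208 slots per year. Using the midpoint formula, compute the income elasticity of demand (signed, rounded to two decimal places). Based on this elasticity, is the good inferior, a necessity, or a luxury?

0.15; necessity

%ΔQ = (2208 − 2132)/[( 2132 + 2208)/2] = 76/2170 = 0.035023…
%ΔIncome = (83860 − 66750)/[( 66750 + 83860)/2] = 17110/75305 = 0.227209…
E_income = (76/2170) / (17110/75305) = 0.1541…
0 < E_income < 1 ⇒ normal good, necessity.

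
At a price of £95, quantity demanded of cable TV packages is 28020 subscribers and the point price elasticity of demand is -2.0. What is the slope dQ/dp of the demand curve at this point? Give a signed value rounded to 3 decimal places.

Ed = (dQ/dp)·(p/Q) ⇒ dQ/dp = Ed·Q/p = (-2.0)·28020/95 = -589.89473…

-589.895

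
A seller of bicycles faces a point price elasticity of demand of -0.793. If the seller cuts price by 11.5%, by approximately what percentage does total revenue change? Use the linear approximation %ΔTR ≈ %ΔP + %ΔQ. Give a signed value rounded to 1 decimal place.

-2.4%

%ΔQ ≈ Ed × %ΔP = (-0.793) × (-11.5%) = +9.1195%
%ΔTR ≈ %ΔP + %ΔQ = (-11.5%) + (+9.1195%) = -2.3805%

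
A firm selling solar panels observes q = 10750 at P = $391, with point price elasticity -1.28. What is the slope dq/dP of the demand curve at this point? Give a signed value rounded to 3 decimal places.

-35.192

Ed = (dq/dP)·(P/q) ⇒ dq/dP = Ed·q/P = (-1.28)·10750/391 = -35.19181…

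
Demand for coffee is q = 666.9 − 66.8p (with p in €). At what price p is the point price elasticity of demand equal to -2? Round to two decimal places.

Ed = −66.8p/(666.9 − 66.8p). Set this equal to -2:
66.8p = 2·(666.9 − 66.8p) ⇒ 66.8p(1 + 2) = 2·666.9
p = 2·666.9 / (66.8·3) = 6.6556…

6.66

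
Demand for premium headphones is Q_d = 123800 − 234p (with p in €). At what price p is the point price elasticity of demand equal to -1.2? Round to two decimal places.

Ed = −234p/(123800 − 234p). Set this equal to -1.2:
234p = 1.2·(123800 − 234p) ⇒ 234p(1 + 1.2) = 1.2·123800
p = 1.2·123800 / (234·2.2) = 288.5780…

288.58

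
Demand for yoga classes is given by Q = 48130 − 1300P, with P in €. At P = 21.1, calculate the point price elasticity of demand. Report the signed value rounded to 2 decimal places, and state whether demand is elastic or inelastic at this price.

dQ/dP = −1300. At P = 21.1, Q = 48130 − 1300(21.1) = 20700.
Ed = (dQ/dP)·(P/Q) = −1300 × (21.1/20700) = -1.3251…
|Ed| = 1.33 > 1, so demand is elastic.

-1.33; elastic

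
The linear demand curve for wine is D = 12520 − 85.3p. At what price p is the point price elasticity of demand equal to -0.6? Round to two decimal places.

Ed = −85.3p/(12520 − 85.3p). Set this equal to -0.6:
85.3p = 0.6·(12520 − 85.3p) ⇒ 85.3p(1 + 0.6) = 0.6·12520
p = 0.6·12520 / (85.3·1.6) = 55.0410…

55.04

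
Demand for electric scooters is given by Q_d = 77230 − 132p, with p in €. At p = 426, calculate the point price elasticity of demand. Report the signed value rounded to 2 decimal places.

dQ_d/dp = −132. At p = 426, Q_d = 77230 − 132(426) = 20998.
Ed = (dQ_d/dp)·(p/Q_d) = −132 × (426/20998) = -2.6779…

-2.68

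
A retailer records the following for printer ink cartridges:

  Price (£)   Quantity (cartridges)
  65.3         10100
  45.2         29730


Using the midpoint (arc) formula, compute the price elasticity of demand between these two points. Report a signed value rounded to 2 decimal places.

%ΔQ = (29730 − 10100) / [(10100 + 29730)/2] = 19630/19915 = 0.985689…
%ΔP = (45.2 − 65.3) / [(65.3 + 45.2)/2] = -20.1/55.25 = -0.363800…
Arc Ed = %ΔQ / %ΔP = (19630/19915) / (-20.1/55.25) = -2.7094…

-2.71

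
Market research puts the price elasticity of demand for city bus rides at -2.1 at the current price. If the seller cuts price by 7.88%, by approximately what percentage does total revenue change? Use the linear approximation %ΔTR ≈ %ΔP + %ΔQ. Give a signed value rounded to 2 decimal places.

%ΔQ ≈ Ed × %ΔP = (-2.1) × (-7.88%) = +16.5480%
%ΔTR ≈ %ΔP + %ΔQ = (-7.88%) + (+16.5480%) = +8.6680%

+8.67%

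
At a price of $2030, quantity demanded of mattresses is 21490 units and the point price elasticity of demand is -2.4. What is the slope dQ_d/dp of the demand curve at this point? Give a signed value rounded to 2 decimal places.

-25.41

Ed = (dQ_d/dp)·(p/Q_d) ⇒ dQ_d/dp = Ed·Q_d/p = (-2.4)·21490/2030 = -25.4068…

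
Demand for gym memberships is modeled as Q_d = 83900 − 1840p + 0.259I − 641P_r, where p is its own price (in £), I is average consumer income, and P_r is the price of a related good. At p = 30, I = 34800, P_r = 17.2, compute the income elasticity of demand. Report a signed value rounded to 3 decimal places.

At the given values, Q_d = 83900 − 1840(30) + 0.259(34800) − 641(17.2) = 26688.
∂Q_d/∂I = 0.259.
E = (0.259) × (34800/26688) = 0.33772…

0.338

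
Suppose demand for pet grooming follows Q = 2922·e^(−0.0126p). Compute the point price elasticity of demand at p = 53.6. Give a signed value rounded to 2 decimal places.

-0.68

dQ/dp = −0.0126·Q = -18.739. At p = 53.6, Q = 1487.22.
Ed = (dQ/dp)·(p/Q) = (-18.739) × (53.6/1487.22) = -0.6753…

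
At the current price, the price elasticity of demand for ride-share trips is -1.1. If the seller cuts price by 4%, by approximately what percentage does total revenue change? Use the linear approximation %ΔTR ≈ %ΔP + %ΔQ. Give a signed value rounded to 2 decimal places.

+0.40%

%ΔQ ≈ Ed × %ΔP = (-1.1) × (-4%) = +4.4000%
%ΔTR ≈ %ΔP + %ΔQ = (-4%) + (+4.4000%) = +0.4000%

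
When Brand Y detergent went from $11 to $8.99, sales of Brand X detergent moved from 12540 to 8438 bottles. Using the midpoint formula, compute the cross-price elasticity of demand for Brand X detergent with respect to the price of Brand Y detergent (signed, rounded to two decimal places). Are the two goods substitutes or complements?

%ΔQ_{Brand X detergent} = (8438 − 12540)/avg = -4102/10489 = -0.391076…
%ΔP_{Brand Y detergent} = (8.99 − 11)/avg = -2.01/9.995 = -0.201100…
E_cross = (-4102/10489) / (-2.01/9.995) = 1.9446…
E_cross > 0 ⇒ the goods are substitutes.

1.94; substitutes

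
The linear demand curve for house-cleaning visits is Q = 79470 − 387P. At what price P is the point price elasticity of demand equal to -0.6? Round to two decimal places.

77.01

Ed = −387P/(79470 − 387P). Set this equal to -0.6:
387P = 0.6·(79470 − 387P) ⇒ 387P(1 + 0.6) = 0.6·79470
P = 0.6·79470 / (387·1.6) = 77.0058…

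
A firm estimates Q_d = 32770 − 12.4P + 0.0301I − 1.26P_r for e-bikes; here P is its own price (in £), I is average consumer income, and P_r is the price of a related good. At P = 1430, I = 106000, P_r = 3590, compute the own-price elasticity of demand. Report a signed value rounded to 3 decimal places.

-1.294

At the given values, Q_d = 32770 − 12.4(1430) + 0.0301(106000) − 1.26(3590) = 13705.2.
∂Q_d/∂P = −12.4.
E = (-12.4) × (1430/13705.2) = -1.29381…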